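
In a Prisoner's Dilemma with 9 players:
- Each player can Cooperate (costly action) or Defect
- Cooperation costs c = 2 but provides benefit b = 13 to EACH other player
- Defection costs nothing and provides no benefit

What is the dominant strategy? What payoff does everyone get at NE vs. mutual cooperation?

Dominant: Defect; NE payoff = 0; Coop payoff = 102

Work:
Defect dominates (saves cost c = 2, benefit to others is external)
NE: All defect → everyone gets 0
If all cooperate: each receives (8)×13 - 2 = 102
Social dilemma: 102 > 0 but NE gives 0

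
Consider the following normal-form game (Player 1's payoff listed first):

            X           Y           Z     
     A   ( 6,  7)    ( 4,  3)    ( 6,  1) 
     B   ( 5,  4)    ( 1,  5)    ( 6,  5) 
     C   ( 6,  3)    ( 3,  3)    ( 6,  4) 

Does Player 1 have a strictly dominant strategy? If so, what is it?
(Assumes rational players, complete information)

No strictly dominant strategy exists for Player 1

Work:
A strategy strictly dominates another if it gives a strictly higher payoff against every opponent action. Compare each pair of P1's strategies column-by-column:
  A vs B: [6 vs 5, 4 vs 1, 6 vs 6] → A does not strictly dominate B (column Z: 6 ≤ 6)
  A vs C: [6 vs 6, 4 vs 3, 6 vs 6] → A does not strictly dominate C (column X: 6 ≤ 6)
  B vs A: [5 vs 6, 1 vs 4, 6 vs 6] → B does not strictly dominate A (column X: 5 ≤ 6)
  B vs C: [5 vs 6, 1 vs 3, 6 vs 6] → B does not strictly dominate C (column X: 5 ≤ 6)
  C vs A: [6 vs 6, 3 vs 4, 6 vs 6] → C does not strictly dominate A (column X: 6 ≤ 6)
  C vs B: [6 vs 5, 3 vs 1, 6 vs 6] → C does not strictly dominate B (column Z: 6 ≤ 6)
No single strategy strictly dominates all others → no strictly dominant strategy.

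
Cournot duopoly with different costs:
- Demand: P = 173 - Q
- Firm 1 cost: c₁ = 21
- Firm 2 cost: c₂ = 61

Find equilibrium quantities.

q₁* = 64.0, q₂* = 24.0

Work:
Reaction: q₁ = (173 - 21 - q₂)/2
Reaction: q₂ = (173 - 61 - q₁)/2
Solve simultaneously:
q₁* = (173 - 2×21 + 61)/3 = 64.0
q₂* = (173 - 2×61 + 21)/3 = 24.0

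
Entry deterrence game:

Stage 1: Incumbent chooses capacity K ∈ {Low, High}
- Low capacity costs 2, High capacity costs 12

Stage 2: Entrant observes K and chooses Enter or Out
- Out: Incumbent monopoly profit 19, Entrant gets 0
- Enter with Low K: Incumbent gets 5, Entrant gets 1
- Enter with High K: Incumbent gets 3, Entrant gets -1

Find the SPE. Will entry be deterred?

SPE: (High, Enter|Low, Out|High); Entry deterred. Incumbent net profit = 7

Work:
After Low K: Entrant enters (1 > 0)
After High K: Entrant stays out (-1 < 0)
Incumbent: Low → 5−2=3, High → 19−12=7
Incumbent chooses High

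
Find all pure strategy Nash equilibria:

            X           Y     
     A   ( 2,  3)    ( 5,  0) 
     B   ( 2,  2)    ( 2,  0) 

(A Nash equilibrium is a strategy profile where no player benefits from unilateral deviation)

Nash equilibrium: (A, X), (B, X)

Work:
Best responses:
  P1 vs X: payoffs [2, 2] → best response A/B (payoff 2)
  P1 vs Y: payoffs [5, 2] → best response A (payoff 5)
  P2 vs A: payoffs [3, 0] → best response X (payoff 3)
  P2 vs B: payoffs [2, 0] → best response X (payoff 2)
Mutual best responses: (A,X), (B,X) → Nash equilibria.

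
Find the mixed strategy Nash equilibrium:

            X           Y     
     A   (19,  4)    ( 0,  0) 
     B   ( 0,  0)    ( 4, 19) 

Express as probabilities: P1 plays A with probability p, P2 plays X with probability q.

p = 0.8261, q = 0.1739

Work:
Find probabilities that make opponent indifferent:
P2 chooses q to make P1 indifferent between A and B
P1 chooses p to make P2 indifferent between X and Y
Mixed NE: P1 plays (A: 0.8261, B: 0.1739), P2 plays (X: 0.1739, Y: 0.8261)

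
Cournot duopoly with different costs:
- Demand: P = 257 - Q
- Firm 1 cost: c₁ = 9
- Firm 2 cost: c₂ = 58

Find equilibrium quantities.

q₁* = 99.0, q₂* = 50.0

Work:
Reaction: q₁ = (257 - 9 - q₂)/2
Reaction: q₂ = (257 - 58 - q₁)/2
Solve simultaneously:
q₁* = (257 - 2×9 + 58)/3 = 99.0
q₂* = (257 - 2×58 + 9)/3 = 50.0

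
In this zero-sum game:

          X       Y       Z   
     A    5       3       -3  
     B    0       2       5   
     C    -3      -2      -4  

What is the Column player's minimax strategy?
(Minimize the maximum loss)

Column should play Y, value = 3

Work:
Column player minimizes Row's maximum payoff:
Column X: max payoff to Row = 5
Column Y: max payoff to Row = 3
Column Z: max payoff to Row = 5
Minimum is 3, achieved by column Y.
Minimax strategy: Y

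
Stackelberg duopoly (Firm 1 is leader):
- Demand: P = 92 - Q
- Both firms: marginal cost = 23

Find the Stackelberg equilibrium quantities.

q₁* (leader) = 34.5, q₂* (follower) = 17.25

Work:
Follower's reaction: q₂ = (a - c - q₁)/2
Leader substitutes: π₁ = q₁·(a - q₁ - (a-c-q₁)/2 - c)
FOC: q₁* = (92 - 23)/2 = 34.50
Then: q₂* = (92 - 23 - 34.5)/2 = 17.25
Leader has first-mover advantage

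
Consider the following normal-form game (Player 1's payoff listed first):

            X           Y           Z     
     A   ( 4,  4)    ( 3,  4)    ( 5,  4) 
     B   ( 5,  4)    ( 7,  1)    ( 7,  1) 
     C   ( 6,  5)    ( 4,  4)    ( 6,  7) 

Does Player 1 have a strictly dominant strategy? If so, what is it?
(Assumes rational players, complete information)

No strictly dominant strategy exists for Player 1

Work:
A strategy strictly dominates another if it gives a strictly higher payoff against every opponent action. Compare each pair of P1's strategies column-by-column:
  A vs B: [4 vs 5, 3 vs 7, 5 vs 7] → A does not strictly dominate B (column X: 4 ≤ 5)
  A vs C: [4 vs 6, 3 vs 4, 5 vs 6] → A does not strictly dominate C (column X: 4 ≤ 6)
  B vs A: [5 vs 4, 7 vs 3, 7 vs 5] → B strictly dominates A
  B vs C: [5 vs 6, 7 vs 4, 7 vs 6] → B does not strictly dominate C (column X: 5 ≤ 6)
  C vs A: [6 vs 4, 4 vs 3, 6 vs 5] → C strictly dominates A
  C vs B: [6 vs 5, 4 vs 7, 6 vs 7] → C does not strictly dominate B (column Y: 4 ≤ 7)
No single strategy strictly dominates all others → no strictly dominant strategy.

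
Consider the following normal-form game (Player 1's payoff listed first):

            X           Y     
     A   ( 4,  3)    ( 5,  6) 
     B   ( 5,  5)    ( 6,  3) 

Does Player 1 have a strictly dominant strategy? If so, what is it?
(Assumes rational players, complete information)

Yes, Player 1's strictly dominant strategy is B

Work:
A strategy strictly dominates another if it gives a strictly higher payoff against every opponent action. Compare each pair of P1's strategies column-by-column:
  A vs B: [4 vs 5, 5 vs 6] → A does not strictly dominate B (column X: 4 ≤ 5)
  B vs A: [5 vs 4, 6 vs 5] → B strictly dominates A
B strictly dominates every other strategy → strictly dominant.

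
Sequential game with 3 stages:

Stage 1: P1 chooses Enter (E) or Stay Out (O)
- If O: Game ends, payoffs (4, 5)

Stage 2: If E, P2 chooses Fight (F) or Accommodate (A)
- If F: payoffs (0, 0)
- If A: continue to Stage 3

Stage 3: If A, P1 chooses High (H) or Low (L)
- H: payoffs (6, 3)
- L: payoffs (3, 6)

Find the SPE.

SPE: (E, A, H); Outcome (6, 3)

Work:
Stage 3: P1 chooses H (6 vs 3)
Stage 2: P2: F->0, A->3 (anticipating H). Choose A
Stage 1: P1: O->4, E->6 (anticipating A, H). Choose E
SPE path: E -> A -> H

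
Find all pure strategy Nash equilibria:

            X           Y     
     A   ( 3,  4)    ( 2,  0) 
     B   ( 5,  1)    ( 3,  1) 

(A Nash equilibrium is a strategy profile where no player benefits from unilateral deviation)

Nash equilibrium: (B, X), (B, Y)

Work:
Best responses:
  P1 vs X: payoffs [3, 5] → best response B (payoff 5)
  P1 vs Y: payoffs [2, 3] → best response B (payoff 3)
  P2 vs A: payoffs [4, 0] → best response X (payoff 4)
  P2 vs B: payoffs [1, 1] → best response X/Y (payoff 1)
Mutual best responses: (B,X), (B,Y) → Nash equilibria.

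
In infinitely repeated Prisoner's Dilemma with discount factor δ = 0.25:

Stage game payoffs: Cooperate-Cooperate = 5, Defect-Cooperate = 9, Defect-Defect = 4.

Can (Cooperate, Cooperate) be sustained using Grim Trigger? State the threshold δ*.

δ* = 0.8; since δ = 0.25 < 0.8, cooperation cannot be sustained

Work:
For Grim Trigger:
Cooperate forever: 5/(1-δ)
Defect then punished: 9 + 4·δ/(1-δ)
Need: 5/(1-δ) ≥ 9 + 4·δ/(1-δ)
Solving: δ ≥ (T-R)/(T-P) = (9-5)/(9-4) = 0.8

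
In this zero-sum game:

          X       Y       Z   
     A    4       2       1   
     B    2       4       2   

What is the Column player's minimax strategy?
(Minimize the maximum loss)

Column should play Z, value = 2

Work:
Column player minimizes Row's maximum payoff:
Column X: max payoff to Row = 4
Column Y: max payoff to Row = 4
Column Z: max payoff to Row = 2
Minimum is 2, achieved by column Z.
Minimax strategy: Z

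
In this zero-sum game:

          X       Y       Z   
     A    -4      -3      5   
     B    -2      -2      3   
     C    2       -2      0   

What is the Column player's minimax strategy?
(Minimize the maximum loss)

Column should play Y, value = -2

Work:
Column player minimizes Row's maximum payoff:
Column X: max payoff to Row = 2
Column Y: max payoff to Row = -2
Column Z: max payoff to Row = 5
Minimum is -2, achieved by column Y.
Minimax strategy: Y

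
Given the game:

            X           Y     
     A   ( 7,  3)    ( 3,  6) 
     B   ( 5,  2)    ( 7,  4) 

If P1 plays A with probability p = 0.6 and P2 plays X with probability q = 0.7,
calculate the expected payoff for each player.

E[P1] = 5.72, E[P2] = 3.38

Work:
E[P1] = p·q·π₁(A,X) + p·(1-q)·π₁(A,Y) + (1-p)·q·π₁(B,X) + (1-p)·(1-q)·π₁(B,Y)
= 0.6·0.7·7 + 0.6·0.3·3 + 0.4·0.7·5 + 0.4·0.3·7
= 5.72

E[P2] = 3.38 (similar calculation)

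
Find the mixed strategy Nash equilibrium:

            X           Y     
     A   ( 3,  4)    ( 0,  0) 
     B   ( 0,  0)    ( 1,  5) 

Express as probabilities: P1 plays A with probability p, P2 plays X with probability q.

p = 0.5556, q = 0.25

Work:
Find probabilities that make opponent indifferent:
P2 chooses q to make P1 indifferent between A and B
P1 chooses p to make P2 indifferent between X and Y
Mixed NE: P1 plays (A: 0.5556, B: 0.4444), P2 plays (X: 0.25, Y: 0.75)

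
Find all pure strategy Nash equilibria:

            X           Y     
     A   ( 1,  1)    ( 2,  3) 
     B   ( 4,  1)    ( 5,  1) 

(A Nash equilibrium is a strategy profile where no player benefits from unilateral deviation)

Nash equilibrium: (B, X), (B, Y)

Work:
Best responses:
  P1 vs X: payoffs [1, 4] → best response B (payoff 4)
  P1 vs Y: payoffs [2, 5] → best response B (payoff 5)
  P2 vs A: payoffs [1, 3] → best response Y (payoff 3)
  P2 vs B: payoffs [1, 1] → best response X/Y (payoff 1)
Mutual best responses: (B,X), (B,Y) → Nash equilibria.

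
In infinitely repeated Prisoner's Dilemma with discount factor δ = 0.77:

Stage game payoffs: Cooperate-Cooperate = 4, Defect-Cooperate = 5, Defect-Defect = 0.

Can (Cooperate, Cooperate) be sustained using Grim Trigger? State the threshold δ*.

δ* = 0.2; since δ = 0.77 ≥ 0.2, cooperation can be sustained

Work:
For Grim Trigger:
Cooperate forever: 4/(1-δ)
Defect then punished: 5 + 0·δ/(1-δ)
Need: 4/(1-δ) ≥ 5 + 0·δ/(1-δ)
Solving: δ ≥ (T-R)/(T-P) = (5-4)/(5-0) = 0.2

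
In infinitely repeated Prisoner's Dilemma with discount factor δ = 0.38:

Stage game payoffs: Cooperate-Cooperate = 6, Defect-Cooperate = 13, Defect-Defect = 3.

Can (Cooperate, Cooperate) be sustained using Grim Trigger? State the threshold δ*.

δ* = 0.7; since δ = 0.38 < 0.7, cooperation cannot be sustained

Work:
For Grim Trigger:
Cooperate forever: 6/(1-δ)
Defect then punished: 13 + 3·δ/(1-δ)
Need: 6/(1-δ) ≥ 13 + 3·δ/(1-δ)
Solving: δ ≥ (T-R)/(T-P) = (13-6)/(13-3) = 0.7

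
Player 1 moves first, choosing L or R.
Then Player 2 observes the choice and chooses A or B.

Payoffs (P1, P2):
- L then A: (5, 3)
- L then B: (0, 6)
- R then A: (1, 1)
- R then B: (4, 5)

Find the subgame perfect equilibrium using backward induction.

P1 plays R, P2 plays B after L and B after R; Payoff (4, 5)

Work:
Backward induction:
After L: P2 chooses B → P1 gets 0
After R: P2 chooses B → P1 gets 4
P1 chooses R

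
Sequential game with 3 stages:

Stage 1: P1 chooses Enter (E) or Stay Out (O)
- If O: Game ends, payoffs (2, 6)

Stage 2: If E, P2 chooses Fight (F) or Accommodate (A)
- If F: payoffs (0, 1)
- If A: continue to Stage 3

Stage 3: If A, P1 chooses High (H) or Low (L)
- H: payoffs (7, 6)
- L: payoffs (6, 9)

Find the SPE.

SPE: (E, A, H); Outcome (7, 6)

Work:
Stage 3: P1 chooses H (7 vs 6)
Stage 2: P2: F->1, A->6 (anticipating H). Choose A
Stage 1: P1: O->2, E->7 (anticipating A, H). Choose E
SPE path: E -> A -> H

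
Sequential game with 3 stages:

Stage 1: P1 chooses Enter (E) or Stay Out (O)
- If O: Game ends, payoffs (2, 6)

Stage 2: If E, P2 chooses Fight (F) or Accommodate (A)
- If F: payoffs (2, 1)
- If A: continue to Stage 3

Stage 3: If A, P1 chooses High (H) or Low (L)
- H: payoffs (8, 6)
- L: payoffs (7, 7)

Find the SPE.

SPE: (E, A, H); Outcome (8, 6)

Work:
Stage 3: P1 chooses H (8 vs 7)
Stage 2: P2: F->1, A->6 (anticipating H). Choose A
Stage 1: P1: O->2, E->8 (anticipating A, H). Choose E
SPE path: E -> A -> H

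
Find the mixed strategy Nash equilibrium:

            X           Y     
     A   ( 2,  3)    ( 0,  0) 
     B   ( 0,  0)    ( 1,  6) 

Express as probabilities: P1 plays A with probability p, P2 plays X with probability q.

p = 0.6667, q = 0.3333

Work:
Find probabilities that make opponent indifferent:
P2 chooses q to make P1 indifferent between A and B
P1 chooses p to make P2 indifferent between X and Y
Mixed NE: P1 plays (A: 0.6667, B: 0.3333), P2 plays (X: 0.3333, Y: 0.6667)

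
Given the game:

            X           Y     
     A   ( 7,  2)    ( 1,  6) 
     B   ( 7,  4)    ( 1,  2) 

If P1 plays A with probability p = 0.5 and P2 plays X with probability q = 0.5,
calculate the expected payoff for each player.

E[P1] = 4.0, E[P2] = 3.5

Work:
E[P1] = p·q·π₁(A,X) + p·(1-q)·π₁(A,Y) + (1-p)·q·π₁(B,X) + (1-p)·(1-q)·π₁(B,Y)
= 0.5·0.5·7 + 0.5·0.5·1 + 0.5·0.5·7 + 0.5·0.5·1
= 4.0

E[P2] = 3.5 (similar calculation)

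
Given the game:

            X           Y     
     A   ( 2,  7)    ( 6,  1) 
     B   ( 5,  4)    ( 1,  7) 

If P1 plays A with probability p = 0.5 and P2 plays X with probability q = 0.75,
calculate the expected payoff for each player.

E[P1] = 3.5, E[P2] = 5.125

Work:
E[P1] = p·q·π₁(A,X) + p·(1-q)·π₁(A,Y) + (1-p)·q·π₁(B,X) + (1-p)·(1-q)·π₁(B,Y)
= 0.5·0.75·2 + 0.5·0.25·6 + 0.5·0.75·5 + 0.5·0.25·1
= 3.5

E[P2] = 5.125 (similar calculation)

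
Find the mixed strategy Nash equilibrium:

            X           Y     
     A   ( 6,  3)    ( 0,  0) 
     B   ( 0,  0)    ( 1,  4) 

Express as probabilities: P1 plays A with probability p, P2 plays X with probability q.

p = 0.5714, q = 0.1429

Work:
Find probabilities that make opponent indifferent:
P2 chooses q to make P1 indifferent between A and B
P1 chooses p to make P2 indifferent between X and Y
Mixed NE: P1 plays (A: 0.5714, B: 0.4286), P2 plays (X: 0.1429, Y: 0.8571)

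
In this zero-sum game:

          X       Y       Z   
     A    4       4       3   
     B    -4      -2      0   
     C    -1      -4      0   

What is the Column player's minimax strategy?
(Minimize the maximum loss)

Column should play Z, value = 3

Work:
Column player minimizes Row's maximum payoff:
Column X: max payoff to Row = 4
Column Y: max payoff to Row = 4
Column Z: max payoff to Row = 3
Minimum is 3, achieved by column Z.
Minimax strategy: Z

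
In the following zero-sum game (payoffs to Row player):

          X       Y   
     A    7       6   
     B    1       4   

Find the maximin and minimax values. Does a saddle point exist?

Maximin = 6, Minimax = 6, Saddle: True

Work:
Row minimums: [6, 1] → maximin = 6
Column maximums: [7, 6] → minimax = 6
Saddle point exists! Game value = 6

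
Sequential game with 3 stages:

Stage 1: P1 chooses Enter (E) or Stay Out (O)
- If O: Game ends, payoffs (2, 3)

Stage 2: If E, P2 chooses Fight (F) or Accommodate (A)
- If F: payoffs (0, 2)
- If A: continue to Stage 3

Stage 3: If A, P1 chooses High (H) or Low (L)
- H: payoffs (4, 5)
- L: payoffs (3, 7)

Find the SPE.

SPE: (E, A, H); Outcome (4, 5)

Work:
Stage 3: P1 chooses H (4 vs 3)
Stage 2: P2: F->2, A->5 (anticipating H). Choose A
Stage 1: P1: O->2, E->4 (anticipating A, H). Choose E
SPE path: E -> A -> H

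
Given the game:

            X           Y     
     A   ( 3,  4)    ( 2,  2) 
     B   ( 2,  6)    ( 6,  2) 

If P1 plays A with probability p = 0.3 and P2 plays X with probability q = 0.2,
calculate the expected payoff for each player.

E[P1] = 4.3, E[P2] = 2.68

Work:
E[P1] = p·q·π₁(A,X) + p·(1-q)·π₁(A,Y) + (1-p)·q·π₁(B,X) + (1-p)·(1-q)·π₁(B,Y)
= 0.3·0.2·3 + 0.3·0.8·2 + 0.7·0.2·2 + 0.7·0.8·6
= 4.3

E[P2] = 2.68 (similar calculation)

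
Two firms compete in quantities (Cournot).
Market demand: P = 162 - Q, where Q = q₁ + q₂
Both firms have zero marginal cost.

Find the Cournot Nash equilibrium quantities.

q₁* = q₂* = 54.0; P* = 54.0

Work:
Profit: π_i = P·q_i = (a - q_i - q_j)·q_i
FOC: ∂π_i/∂q_i = a - 2q_i - q_j = 0
Reaction function: q_i = (162 - q_j)/2
Symmetry: q* = 162/3 = 54.0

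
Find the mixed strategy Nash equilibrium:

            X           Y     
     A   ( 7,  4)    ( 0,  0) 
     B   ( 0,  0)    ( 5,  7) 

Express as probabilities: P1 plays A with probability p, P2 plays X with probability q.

p = 0.6364, q = 0.4167

Work:
Find probabilities that make opponent indifferent:
P2 chooses q to make P1 indifferent between A and B
P1 chooses p to make P2 indifferent between X and Y
Mixed NE: P1 plays (A: 0.6364, B: 0.3636), P2 plays (X: 0.4167, Y: 0.5833)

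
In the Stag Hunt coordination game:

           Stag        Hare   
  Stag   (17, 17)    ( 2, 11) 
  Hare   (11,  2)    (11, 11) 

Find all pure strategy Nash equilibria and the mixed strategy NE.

Pure NE: (Stag, Stag) and (Hare, Hare); Mixed NE: p = 0.6, q = 0.6

Work:
Check pure NE:
(Stag, Stag): (17, 17) - no unilateral deviation beneficial
(Hare, Hare): (11, 11) - no unilateral deviation beneficial
Mixed NE: P1 plays Stag with p = 0.6, P2 plays Stag with q = 0.6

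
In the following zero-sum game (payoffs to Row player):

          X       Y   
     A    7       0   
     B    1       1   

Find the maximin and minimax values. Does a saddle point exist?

Maximin = 1, Minimax = 1, Saddle: True

Work:
Row minimums: [0, 1] → maximin = 1
Column maximums: [7, 1] → minimax = 1
Saddle point exists! Game value = 1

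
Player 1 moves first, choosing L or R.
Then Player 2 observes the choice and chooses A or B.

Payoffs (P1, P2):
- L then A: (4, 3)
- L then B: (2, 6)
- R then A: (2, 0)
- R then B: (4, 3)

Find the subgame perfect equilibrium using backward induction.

P1 plays R, P2 plays B after L and B after R; Payoff (4, 3)

Work:
Backward induction:
After L: P2 chooses B → P1 gets 2
After R: P2 chooses B → P1 gets 4
P1 chooses R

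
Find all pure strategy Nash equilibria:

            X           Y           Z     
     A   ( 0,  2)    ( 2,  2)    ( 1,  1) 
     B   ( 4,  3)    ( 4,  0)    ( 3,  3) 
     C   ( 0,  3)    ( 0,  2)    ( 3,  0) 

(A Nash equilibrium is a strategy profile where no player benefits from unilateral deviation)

Nash equilibrium: (B, X), (B, Z)

Work:
Best responses:
  P1 vs X: payoffs [0, 4, 0] → best response B (payoff 4)
  P1 vs Y: payoffs [2, 4, 0] → best response B (payoff 4)
  P1 vs Z: payoffs [1, 3, 3] → best response B/C (payoff 3)
  P2 vs A: payoffs [2, 2, 1] → best response X/Y (payoff 2)
  P2 vs B: payoffs [3, 0, 3] → best response X/Z (payoff 3)
  P2 vs C: payoffs [3, 2, 0] → best response X (payoff 3)
Mutual best responses: (B,X), (B,Z) → Nash equilibria.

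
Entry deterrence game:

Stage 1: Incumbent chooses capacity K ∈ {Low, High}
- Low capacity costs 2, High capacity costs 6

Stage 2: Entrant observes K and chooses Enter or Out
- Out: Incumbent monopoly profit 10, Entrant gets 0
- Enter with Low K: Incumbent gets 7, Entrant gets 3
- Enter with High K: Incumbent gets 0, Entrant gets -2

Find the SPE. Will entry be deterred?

SPE: (Low, Enter|Low, Out|High); Entry not deterred. Incumbent net profit = 5, Entrant gets 3

Work:
After Low K: Entrant enters (3 > 0)
After High K: Entrant stays out (-2 < 0)
Incumbent: Low → 7−2=5, High → 10−6=4
Incumbent chooses Low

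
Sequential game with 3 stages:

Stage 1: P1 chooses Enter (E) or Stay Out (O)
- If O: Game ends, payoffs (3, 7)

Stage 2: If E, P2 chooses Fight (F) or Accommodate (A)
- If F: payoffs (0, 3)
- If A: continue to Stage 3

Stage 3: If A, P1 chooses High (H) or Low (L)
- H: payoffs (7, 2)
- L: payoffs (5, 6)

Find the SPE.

SPE: (O, F, H); Outcome (3, 7)

Work:
Stage 3: P1 chooses H (7 vs 5)
Stage 2: P2: F->3, A->2 (anticipating H). Choose F
Stage 1: P1: O->3, E->0 (anticipating F, H). Choose O
SPE path: O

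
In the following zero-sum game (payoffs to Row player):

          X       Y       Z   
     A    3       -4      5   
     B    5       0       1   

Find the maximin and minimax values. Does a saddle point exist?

Maximin = 0, Minimax = 0, Saddle: True

Work:
Row minimums: [-4, 0] → maximin = 0
Column maximums: [5, 0, 5] → minimax = 0
Saddle point exists! Game value = 0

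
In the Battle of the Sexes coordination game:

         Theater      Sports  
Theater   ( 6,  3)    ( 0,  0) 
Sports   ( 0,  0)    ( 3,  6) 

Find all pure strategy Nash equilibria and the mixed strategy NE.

Pure NE: (Theater, Theater) and (Sports, Sports); Mixed NE: p = 0.6667, q = 0.3333

Work:
Check pure NE:
(Theater, Theater): (6, 3) - no unilateral deviation beneficial
(Sports, Sports): (3, 6) - no unilateral deviation beneficial
Mixed NE: P1 plays Theater with p = 0.6667, P2 plays Theater with q = 0.3333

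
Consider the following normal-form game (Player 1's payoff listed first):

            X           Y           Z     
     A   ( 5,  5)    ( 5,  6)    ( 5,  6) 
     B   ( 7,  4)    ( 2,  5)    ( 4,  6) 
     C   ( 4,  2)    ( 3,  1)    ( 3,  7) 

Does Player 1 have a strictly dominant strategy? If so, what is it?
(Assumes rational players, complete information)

No strictly dominant strategy exists for Player 1

Work:
A strategy strictly dominates another if it gives a strictly higher payoff against every opponent action. Compare each pair of P1's strategies column-by-column:
  A vs B: [5 vs 7, 5 vs 2, 5 vs 4] → A does not strictly dominate B (column X: 5 ≤ 7)
  A vs C: [5 vs 4, 5 vs 3, 5 vs 3] → A strictly dominates C
  B vs A: [7 vs 5, 2 vs 5, 4 vs 5] → B does not strictly dominate A (column Y: 2 ≤ 5)
  B vs C: [7 vs 4, 2 vs 3, 4 vs 3] → B does not strictly dominate C (column Y: 2 ≤ 3)
  C vs A: [4 vs 5, 3 vs 5, 3 vs 5] → C does not strictly dominate A (column X: 4 ≤ 5)
  C vs B: [4 vs 7, 3 vs 2, 3 vs 4] → C does not strictly dominate B (column X: 4 ≤ 7)
No single strategy strictly dominates all others → no strictly dominant strategy.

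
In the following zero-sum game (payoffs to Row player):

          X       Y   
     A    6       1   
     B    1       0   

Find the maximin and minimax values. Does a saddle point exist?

Maximin = 1, Minimax = 1, Saddle: True

Work:
Row minimums: [1, 0] → maximin = 1
Column maximums: [6, 1] → minimax = 1
Saddle point exists! Game value = 1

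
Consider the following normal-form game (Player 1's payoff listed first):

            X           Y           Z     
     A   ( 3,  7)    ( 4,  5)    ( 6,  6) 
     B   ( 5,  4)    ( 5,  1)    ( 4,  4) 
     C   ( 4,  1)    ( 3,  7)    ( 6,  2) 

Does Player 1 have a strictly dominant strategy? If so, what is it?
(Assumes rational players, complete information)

No strictly dominant strategy exists for Player 1

Work:
A strategy strictly dominates another if it gives a strictly higher payoff against every opponent action. Compare each pair of P1's strategies column-by-column:
  A vs B: [3 vs 5, 4 vs 5, 6 vs 4] → A does not strictly dominate B (column X: 3 ≤ 5)
  A vs C: [3 vs 4, 4 vs 3, 6 vs 6] → A does not strictly dominate C (column X: 3 ≤ 4)
  B vs A: [5 vs 3, 5 vs 4, 4 vs 6] → B does not strictly dominate A (column Z: 4 ≤ 6)
  B vs C: [5 vs 4, 5 vs 3, 4 vs 6] → B does not strictly dominate C (column Z: 4 ≤ 6)
  C vs A: [4 vs 3, 3 vs 4, 6 vs 6] → C does not strictly dominate A (column Y: 3 ≤ 4)
  C vs B: [4 vs 5, 3 vs 5, 6 vs 4] → C does not strictly dominate B (column X: 4 ≤ 5)
No single strategy strictly dominates all others → no strictly dominant strategy.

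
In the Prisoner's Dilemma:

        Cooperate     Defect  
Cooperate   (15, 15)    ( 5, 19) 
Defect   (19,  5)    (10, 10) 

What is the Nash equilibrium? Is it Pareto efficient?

(Defect, Defect) is NE; not Pareto efficient

Work:
Defect dominates Cooperate for both players:
If P2 cooperates: Defect (19) > Cooperate (15)
If P2 defects: Defect (10) > Cooperate (5)
NE: (Defect, Defect) with payoff (10, 10)
But (Cooperate, Cooperate) = (15, 15) Pareto dominates (10, 10)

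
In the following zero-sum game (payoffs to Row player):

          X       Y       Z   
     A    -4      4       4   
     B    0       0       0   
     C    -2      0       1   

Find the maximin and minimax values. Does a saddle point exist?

Maximin = 0, Minimax = 0, Saddle: True

Work:
Row minimums: [-4, 0, -2] → maximin = 0
Column maximums: [0, 4, 4] → minimax = 0
Saddle point exists! Game value = 0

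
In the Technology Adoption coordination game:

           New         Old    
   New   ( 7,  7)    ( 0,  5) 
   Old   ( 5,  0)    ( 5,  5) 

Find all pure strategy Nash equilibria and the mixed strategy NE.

Pure NE: (New, New) and (Old, Old); Mixed NE: p = 0.7143, q = 0.7143

Work:
Check pure NE:
(New, New): (7, 7) - no unilateral deviation beneficial
(Old, Old): (5, 5) - no unilateral deviation beneficial
Mixed NE: P1 plays New with p = 0.7143, P2 plays New with q = 0.7143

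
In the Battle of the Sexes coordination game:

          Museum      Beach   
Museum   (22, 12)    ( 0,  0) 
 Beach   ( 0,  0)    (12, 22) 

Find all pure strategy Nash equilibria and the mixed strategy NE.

Pure NE: (Museum, Museum) and (Beach, Beach); Mixed NE: p = 0.6471, q = 0.3529

Work:
Check pure NE:
(Museum, Museum): (22, 12) - no unilateral deviation beneficial
(Beach, Beach): (12, 22) - no unilateral deviation beneficial
Mixed NE: P1 plays Museum with p = 0.6471, P2 plays Museum with q = 0.3529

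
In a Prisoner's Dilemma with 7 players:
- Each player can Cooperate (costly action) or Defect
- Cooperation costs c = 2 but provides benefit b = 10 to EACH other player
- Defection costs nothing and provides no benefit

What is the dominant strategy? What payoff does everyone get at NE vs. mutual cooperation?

Dominant: Defect; NE payoff = 0; Coop payoff = 58

Work:
Defect dominates (saves cost c = 2, benefit to others is external)
NE: All defect → everyone gets 0
If all cooperate: each receives (6)×10 - 2 = 58
Social dilemma: 58 > 0 but NE gives 0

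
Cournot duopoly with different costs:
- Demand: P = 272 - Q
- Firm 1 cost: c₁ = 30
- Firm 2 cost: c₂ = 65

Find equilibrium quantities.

q₁* = 92.33, q₂* = 57.33

Work:
Reaction: q₁ = (272 - 30 - q₂)/2
Reaction: q₂ = (272 - 65 - q₁)/2
Solve simultaneously:
q₁* = (272 - 2×30 + 65)/3 = 92.33
q₂* = (272 - 2×65 + 30)/3 = 57.33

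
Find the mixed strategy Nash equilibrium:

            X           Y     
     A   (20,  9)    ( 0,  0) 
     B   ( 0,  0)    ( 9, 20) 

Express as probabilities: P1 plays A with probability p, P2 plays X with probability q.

p = 0.6897, q = 0.3103

Work:
Find probabilities that make opponent indifferent:
P2 chooses q to make P1 indifferent between A and B
P1 chooses p to make P2 indifferent between X and Y
Mixed NE: P1 plays (A: 0.6897, B: 0.3103), P2 plays (X: 0.3103, Y: 0.6897)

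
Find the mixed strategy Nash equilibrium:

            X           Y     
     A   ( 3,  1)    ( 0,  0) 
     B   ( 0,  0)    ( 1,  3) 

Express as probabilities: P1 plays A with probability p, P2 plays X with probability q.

p = 0.75, q = 0.25

Work:
Find probabilities that make opponent indifferent:
P2 chooses q to make P1 indifferent between A and B
P1 chooses p to make P2 indifferent between X and Y
Mixed NE: P1 plays (A: 0.75, B: 0.25), P2 plays (X: 0.25, Y: 0.75)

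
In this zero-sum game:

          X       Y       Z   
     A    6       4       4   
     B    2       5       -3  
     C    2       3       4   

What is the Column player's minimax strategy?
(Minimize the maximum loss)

Column should play Z, value = 4

Work:
Column player minimizes Row's maximum payoff:
Column X: max payoff to Row = 6
Column Y: max payoff to Row = 5
Column Z: max payoff to Row = 4
Minimum is 4, achieved by column Z.
Minimax strategy: Z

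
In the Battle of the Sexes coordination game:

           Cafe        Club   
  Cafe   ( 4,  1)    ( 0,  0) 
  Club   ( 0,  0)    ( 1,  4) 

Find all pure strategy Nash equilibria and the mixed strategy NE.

Pure NE: (Cafe, Cafe) and (Club, Club); Mixed NE: p = 0.8, q = 0.2

Work:
Check pure NE:
(Cafe, Cafe): (4, 1) - no unilateral deviation beneficial
(Club, Club): (1, 4) - no unilateral deviation beneficial
Mixed NE: P1 plays Cafe with p = 0.8, P2 plays Cafe with q = 0.2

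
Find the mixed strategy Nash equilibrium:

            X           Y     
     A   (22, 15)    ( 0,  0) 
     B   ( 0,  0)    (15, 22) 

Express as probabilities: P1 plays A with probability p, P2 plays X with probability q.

p = 0.5946, q = 0.4054

Work:
Find probabilities that make opponent indifferent:
P2 chooses q to make P1 indifferent between A and B
P1 chooses p to make P2 indifferent between X and Y
Mixed NE: P1 plays (A: 0.5946, B: 0.4054), P2 plays (X: 0.4054, Y: 0.5946)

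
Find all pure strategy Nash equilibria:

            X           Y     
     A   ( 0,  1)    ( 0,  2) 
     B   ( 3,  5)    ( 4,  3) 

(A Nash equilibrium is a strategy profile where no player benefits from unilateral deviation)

Nash equilibrium: (B, X)

Work:
Best responses:
  P1 vs X: payoffs [0, 3] → best response B (payoff 3)
  P1 vs Y: payoffs [0, 4] → best response B (payoff 4)
  P2 vs A: payoffs [1, 2] → best response Y (payoff 2)
  P2 vs B: payoffs [5, 3] → best response X (payoff 5)
Mutual best responses: (B,X) → Nash equilibria.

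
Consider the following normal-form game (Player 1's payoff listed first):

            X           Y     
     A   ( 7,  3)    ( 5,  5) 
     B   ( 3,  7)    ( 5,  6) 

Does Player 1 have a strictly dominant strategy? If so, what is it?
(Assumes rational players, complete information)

No strictly dominant strategy exists for Player 1

Work:
A strategy strictly dominates another if it gives a strictly higher payoff against every opponent action. Compare each pair of P1's strategies column-by-column:
  A vs B: [7 vs 3, 5 vs 5] → A does not strictly dominate B (column Y: 5 ≤ 5)
  B vs A: [3 vs 7, 5 vs 5] → B does not strictly dominate A (column X: 3 ≤ 7)
No single strategy strictly dominates all others → no strictly dominant strategy.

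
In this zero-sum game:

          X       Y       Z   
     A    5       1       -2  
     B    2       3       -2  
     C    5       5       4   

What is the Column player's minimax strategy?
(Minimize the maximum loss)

Column should play Z, value = 4

Work:
Column player minimizes Row's maximum payoff:
Column X: max payoff to Row = 5
Column Y: max payoff to Row = 5
Column Z: max payoff to Row = 4
Minimum is 4, achieved by column Z.
Minimax strategy: Z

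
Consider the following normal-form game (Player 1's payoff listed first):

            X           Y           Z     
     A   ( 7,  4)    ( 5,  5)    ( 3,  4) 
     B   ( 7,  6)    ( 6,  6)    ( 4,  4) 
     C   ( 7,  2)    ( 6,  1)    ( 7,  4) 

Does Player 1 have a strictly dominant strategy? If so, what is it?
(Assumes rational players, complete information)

No strictly dominant strategy exists for Player 1

Work:
A strategy strictly dominates another if it gives a strictly higher payoff against every opponent action. Compare each pair of P1's strategies column-by-column:
  A vs B: [7 vs 7, 5 vs 6, 3 vs 4] → A does not strictly dominate B (column X: 7 ≤ 7)
  A vs C: [7 vs 7, 5 vs 6, 3 vs 7] → A does not strictly dominate C (column X: 7 ≤ 7)
  B vs A: [7 vs 7, 6 vs 5, 4 vs 3] → B does not strictly dominate A (column X: 7 ≤ 7)
  B vs C: [7 vs 7, 6 vs 6, 4 vs 7] → B does not strictly dominate C (column X: 7 ≤ 7)
  C vs A: [7 vs 7, 6 vs 5, 7 vs 3] → C does not strictly dominate A (column X: 7 ≤ 7)
  C vs B: [7 vs 7, 6 vs 6, 7 vs 4] → C does not strictly dominate B (column X: 7 ≤ 7)
No single strategy strictly dominates all others → no strictly dominant strategy.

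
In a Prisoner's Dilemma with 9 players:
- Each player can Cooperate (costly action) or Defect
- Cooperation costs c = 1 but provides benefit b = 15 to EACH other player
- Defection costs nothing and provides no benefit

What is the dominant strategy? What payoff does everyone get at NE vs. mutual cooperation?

Dominant: Defect; NE payoff = 0; Coop payoff = 119

Work:
Defect dominates (saves cost c = 1, benefit to others is external)
NE: All defect → everyone gets 0
If all cooperate: each receives (8)×15 - 1 = 119
Social dilemma: 119 > 0 but NE gives 0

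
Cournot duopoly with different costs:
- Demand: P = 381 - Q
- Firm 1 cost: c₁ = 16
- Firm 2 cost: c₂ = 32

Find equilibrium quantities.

q₁* = 127.0, q₂* = 111.0

Work:
Reaction: q₁ = (381 - 16 - q₂)/2
Reaction: q₂ = (381 - 32 - q₁)/2
Solve simultaneously:
q₁* = (381 - 2×16 + 32)/3 = 127.0
q₂* = (381 - 2×32 + 16)/3 = 111.0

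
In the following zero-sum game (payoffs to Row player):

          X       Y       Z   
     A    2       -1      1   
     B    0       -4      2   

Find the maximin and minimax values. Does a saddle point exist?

Maximin = -1, Minimax = -1, Saddle: True

Work:
Row minimums: [-1, -4] → maximin = -1
Column maximums: [2, -1, 2] → minimax = -1
Saddle point exists! Game value = -1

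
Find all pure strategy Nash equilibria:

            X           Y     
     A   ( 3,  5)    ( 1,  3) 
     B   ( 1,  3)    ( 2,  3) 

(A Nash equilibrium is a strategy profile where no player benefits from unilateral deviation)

Nash equilibrium: (A, X), (B, Y)

Work:
Best responses:
  P1 vs X: payoffs [3, 1] → best response A (payoff 3)
  P1 vs Y: payoffs [1, 2] → best response B (payoff 2)
  P2 vs A: payoffs [5, 3] → best response X (payoff 5)
  P2 vs B: payoffs [3, 3] → best response X/Y (payoff 3)
Mutual best responses: (A,X), (B,Y) → Nash equilibria.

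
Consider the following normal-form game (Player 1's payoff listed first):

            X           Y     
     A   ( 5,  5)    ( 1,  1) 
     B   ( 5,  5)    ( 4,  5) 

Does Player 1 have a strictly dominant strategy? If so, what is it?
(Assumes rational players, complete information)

No strictly dominant strategy exists for Player 1

Work:
A strategy strictly dominates another if it gives a strictly higher payoff against every opponent action. Compare each pair of P1's strategies column-by-column:
  A vs B: [5 vs 5, 1 vs 4] → A does not strictly dominate B (column X: 5 ≤ 5)
  B vs A: [5 vs 5, 4 vs 1] → B does not strictly dominate A (column X: 5 ≤ 5)
No single strategy strictly dominates all others → no strictly dominant strategy.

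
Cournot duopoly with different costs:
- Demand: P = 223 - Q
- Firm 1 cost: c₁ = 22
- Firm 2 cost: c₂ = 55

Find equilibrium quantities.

q₁* = 78.0, q₂* = 45.0

Work:
Reaction: q₁ = (223 - 22 - q₂)/2
Reaction: q₂ = (223 - 55 - q₁)/2
Solve simultaneously:
q₁* = (223 - 2×22 + 55)/3 = 78.0
q₂* = (223 - 2×55 + 22)/3 = 45.0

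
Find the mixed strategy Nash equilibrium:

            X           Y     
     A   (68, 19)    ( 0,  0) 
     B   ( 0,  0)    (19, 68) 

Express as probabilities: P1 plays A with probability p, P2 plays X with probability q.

p = 0.7816, q = 0.2184

Work:
Find probabilities that make opponent indifferent:
P2 chooses q to make P1 indifferent between A and B
P1 chooses p to make P2 indifferent between X and Y
Mixed NE: P1 plays (A: 0.7816, B: 0.2184), P2 plays (X: 0.2184, Y: 0.7816)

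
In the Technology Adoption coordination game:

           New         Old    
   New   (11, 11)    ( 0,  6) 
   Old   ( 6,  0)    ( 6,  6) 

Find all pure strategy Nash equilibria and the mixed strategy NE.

Pure NE: (New, New) and (Old, Old); Mixed NE: p = 0.5455, q = 0.5455

Work:
Check pure NE:
(New, New): (11, 11) - no unilateral deviation beneficial
(Old, Old): (6, 6) - no unilateral deviation beneficial
Mixed NE: P1 plays New with p = 0.5455, P2 plays New with q = 0.5455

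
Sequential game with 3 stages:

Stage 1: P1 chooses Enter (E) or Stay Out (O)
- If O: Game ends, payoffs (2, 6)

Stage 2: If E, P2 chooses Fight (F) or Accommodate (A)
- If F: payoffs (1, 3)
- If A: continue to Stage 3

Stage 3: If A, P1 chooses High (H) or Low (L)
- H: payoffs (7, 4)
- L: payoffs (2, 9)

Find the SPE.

SPE: (E, A, H); Outcome (7, 4)

Work:
Stage 3: P1 chooses H (7 vs 2)
Stage 2: P2: F->3, A->4 (anticipating H). Choose A
Stage 1: P1: O->2, E->7 (anticipating A, H). Choose E
SPE path: E -> A -> H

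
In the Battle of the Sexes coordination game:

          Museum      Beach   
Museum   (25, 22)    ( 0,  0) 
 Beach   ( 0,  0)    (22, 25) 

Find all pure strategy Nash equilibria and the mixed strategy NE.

Pure NE: (Museum, Museum) and (Beach, Beach); Mixed NE: p = 0.5319, q = 0.4681

Work:
Check pure NE:
(Museum, Museum): (25, 22) - no unilateral deviation beneficial
(Beach, Beach): (22, 25) - no unilateral deviation beneficial
Mixed NE: P1 plays Museum with p = 0.5319, P2 plays Museum with q = 0.4681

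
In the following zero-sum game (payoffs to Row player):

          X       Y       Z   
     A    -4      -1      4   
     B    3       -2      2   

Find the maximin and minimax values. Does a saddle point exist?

Maximin = -2, Minimax = -1, Saddle: False

Work:
Row minimums: [-4, -2] → maximin = -2
Column maximums: [3, -1, 4] → minimax = -1
No saddle point (maximin ≠ minimax). Mixed strategy needed.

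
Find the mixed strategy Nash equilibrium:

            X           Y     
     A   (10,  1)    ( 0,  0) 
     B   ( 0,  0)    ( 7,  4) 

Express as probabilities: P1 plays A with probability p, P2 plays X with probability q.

p = 0.8, q = 0.4118

Work:
Find probabilities that make opponent indifferent:
P2 chooses q to make P1 indifferent between A and B
P1 chooses p to make P2 indifferent between X and Y
Mixed NE: P1 plays (A: 0.8, B: 0.2), P2 plays (X: 0.4118, Y: 0.5882)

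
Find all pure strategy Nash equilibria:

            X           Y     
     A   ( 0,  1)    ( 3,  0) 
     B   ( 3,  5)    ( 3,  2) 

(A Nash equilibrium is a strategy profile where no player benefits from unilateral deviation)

Nash equilibrium: (B, X)

Work:
Best responses:
  P1 vs X: payoffs [0, 3] → best response B (payoff 3)
  P1 vs Y: payoffs [3, 3] → best response A/B (payoff 3)
  P2 vs A: payoffs [1, 0] → best response X (payoff 1)
  P2 vs B: payoffs [5, 2] → best response X (payoff 5)
Mutual best responses: (B,X) → Nash equilibria.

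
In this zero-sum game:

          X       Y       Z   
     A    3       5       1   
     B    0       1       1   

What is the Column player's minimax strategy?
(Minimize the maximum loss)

Column should play Z, value = 1

Work:
Column player minimizes Row's maximum payoff:
Column X: max payoff to Row = 3
Column Y: max payoff to Row = 5
Column Z: max payoff to Row = 1
Minimum is 1, achieved by column Z.
Minimax strategy: Z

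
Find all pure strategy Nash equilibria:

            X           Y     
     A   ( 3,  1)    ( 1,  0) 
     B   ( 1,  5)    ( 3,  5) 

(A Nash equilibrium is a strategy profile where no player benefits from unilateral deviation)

Nash equilibrium: (A, X), (B, Y)

Work:
Best responses:
  P1 vs X: payoffs [3, 1] → best response A (payoff 3)
  P1 vs Y: payoffs [1, 3] → best response B (payoff 3)
  P2 vs A: payoffs [1, 0] → best response X (payoff 1)
  P2 vs B: payoffs [5, 5] → best response X/Y (payoff 5)
Mutual best responses: (A,X), (B,Y) → Nash equilibria.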